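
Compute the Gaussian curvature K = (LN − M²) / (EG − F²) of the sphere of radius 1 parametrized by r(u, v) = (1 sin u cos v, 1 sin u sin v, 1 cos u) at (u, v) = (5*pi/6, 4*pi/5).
K = 1

Coefficients of the first fundamental form: E = 1, F = 0, G = sin(u)^2.
Coefficients of the second fundamental form: L = -sin(u)/Abs(sin(u)), M = 0, N = -sin(u)^3/Abs(sin(u)).
Assemble K = (LN − M²)/(EG − F²) = 1. At (u, v) = (5*pi/6, 4*pi/5): K = 1.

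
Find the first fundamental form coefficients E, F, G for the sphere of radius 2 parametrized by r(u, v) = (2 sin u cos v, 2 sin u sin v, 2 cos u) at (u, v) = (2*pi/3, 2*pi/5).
E = 4;  F = 0;  G = 3

Partials: r_u = (2*cos(u)*cos(v), 2*sin(v)*cos(u), -2*sin(u)), r_v = (-2*sin(u)*sin(v), 2*sin(u)*cos(v), 0). As functions of (u, v):
  E = r_u · r_u = 4,
  F = r_u · r_v = 0,
  G = r_v · r_v = 4*sin(u)^2.
Evaluating at (u, v) = (2*pi/3, 2*pi/5): E = 4, F = 0, G = 3.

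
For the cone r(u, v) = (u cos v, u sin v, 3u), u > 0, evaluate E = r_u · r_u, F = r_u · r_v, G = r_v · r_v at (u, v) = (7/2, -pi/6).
E = 10;  F = 0;  G = 49/4

Partials: r_u = (cos(v), sin(v), 3), r_v = (-u*sin(v), u*cos(v), 0). As functions of (u, v):
  E = r_u · r_u = 10,
  F = r_u · r_v = 0,
  G = r_v · r_v = u^2.
Evaluating at (u, v) = (7/2, -pi/6): E = 10, F = 0, G = 49/4.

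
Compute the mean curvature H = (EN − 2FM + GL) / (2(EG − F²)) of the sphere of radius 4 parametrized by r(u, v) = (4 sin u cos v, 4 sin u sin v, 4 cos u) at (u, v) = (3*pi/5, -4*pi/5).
H = -1/4

With E = 16, F = 0, G = 16*sin(u)^2, L = -4*sin(u)/Abs(sin(u)), M = 0, N = -4*sin(u)^3/Abs(sin(u)), assemble
  H = (EN − 2FM + GL) / (2(EG − F²)) = -sin(u)/(4*Abs(sin(u))).
At (u, v) = (3*pi/5, -4*pi/5): H = -1/4.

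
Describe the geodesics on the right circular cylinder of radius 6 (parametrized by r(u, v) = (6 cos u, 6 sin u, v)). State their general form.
The cylinder is flat (K = 0) and locally isometric to the plane via the development (u, v) ↦ (6 u, v). Geodesics are the pre-images of straight lines: circles (v constant), vertical lines (u constant), and helices (v = c · u + d) for constants c, d.

A right cylinder has E = 6², F = 0, G = 1, so EG − F² = 6², and L = −6, M = N = 0, giving K = (LN − M²)/(EG − F²) = 0 everywhere. A flat surface is locally isometric to the Euclidean plane via the map (u, v) ↦ (6 u, v). Straight lines in the (x̃, ỹ) plane pull back to: (a) horizontal circles (v = const), (b) vertical generators (u = const), and (c) helices (6 u tan θ = v, i.e. v = c · u + d).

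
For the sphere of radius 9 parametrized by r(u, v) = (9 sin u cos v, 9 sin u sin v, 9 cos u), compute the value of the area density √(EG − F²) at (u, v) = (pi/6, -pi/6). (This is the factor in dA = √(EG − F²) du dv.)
√(EG − F²)|_{(pi/6, -pi/6)} = 81/2

E = 81, F = 0, G = 81*sin(u)^2, so EG − F² = 6561*sin(u)^2. Taking the positive square root: √(EG − F²) = 81*Abs(sin(u)). At (u, v) = (pi/6, -pi/6): 81/2.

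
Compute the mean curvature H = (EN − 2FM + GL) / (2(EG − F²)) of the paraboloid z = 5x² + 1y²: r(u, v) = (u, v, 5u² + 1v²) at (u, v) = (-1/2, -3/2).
H = 76*sqrt(35)/1225

With E = 100*u^2 + 1, F = 20*u*v, G = 4*v^2 + 1, L = 10/sqrt(100*u^2 + 4*v^2 + 1), M = 0, N = 2/sqrt(100*u^2 + 4*v^2 + 1), assemble
  H = (EN − 2FM + GL) / (2(EG − F²)) = 2*(50*u^2 + 10*v^2 + 3)/(100*u^2 + 4*v^2 + 1)^(3/2).
At (u, v) = (-1/2, -3/2): H = 76*sqrt(35)/1225.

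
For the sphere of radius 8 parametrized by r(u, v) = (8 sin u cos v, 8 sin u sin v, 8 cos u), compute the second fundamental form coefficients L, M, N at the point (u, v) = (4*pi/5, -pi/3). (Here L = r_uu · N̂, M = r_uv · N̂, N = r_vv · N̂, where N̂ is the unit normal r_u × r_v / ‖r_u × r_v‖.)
L = -8;  M = 0;  N = -5 + sqrt(5)

Compute the unit normal N̂(u, v) = (sin(u)^2*cos(v)/Abs(sin(u)), sin(u)^2*sin(v)/Abs(sin(u)), sin(2*u)/(2*Abs(sin(u)))), and the second partials r_uu, r_uv, r_vv. Take dot products:
  L(u, v) = r_uu · N̂ = -8*sin(u)/Abs(sin(u)),
  M(u, v) = r_uv · N̂ = 0,
  N(u, v) = r_vv · N̂ = -8*sin(u)^3/Abs(sin(u)).
Evaluating at (u, v) = (4*pi/5, -pi/3):
  L = -8, M = 0, N = -5 + sqrt(5).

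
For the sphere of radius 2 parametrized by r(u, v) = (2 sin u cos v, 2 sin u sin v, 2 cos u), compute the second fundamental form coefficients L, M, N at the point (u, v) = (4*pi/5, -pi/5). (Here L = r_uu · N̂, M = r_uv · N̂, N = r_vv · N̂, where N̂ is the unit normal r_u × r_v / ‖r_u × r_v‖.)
L = -2;  M = 0;  N = -5/4 + sqrt(5)/4

Compute the unit normal N̂(u, v) = (sin(u)^2*cos(v)/Abs(sin(u)), sin(u)^2*sin(v)/Abs(sin(u)), sin(2*u)/(2*Abs(sin(u)))), and the second partials r_uu, r_uv, r_vv. Take dot products:
  L(u, v) = r_uu · N̂ = -2*sin(u)/Abs(sin(u)),
  M(u, v) = r_uv · N̂ = 0,
  N(u, v) = r_vv · N̂ = -2*sin(u)^3/Abs(sin(u)).
Evaluating at (u, v) = (4*pi/5, -pi/5):
  L = -2, M = 0, N = -5/4 + sqrt(5)/4.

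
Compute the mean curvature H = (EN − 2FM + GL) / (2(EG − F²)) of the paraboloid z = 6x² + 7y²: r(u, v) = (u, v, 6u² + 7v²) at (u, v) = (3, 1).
H = 10261*sqrt(1493)/2229049

With E = 144*u^2 + 1, F = 168*u*v, G = 196*v^2 + 1, L = 12/sqrt(144*u^2 + 196*v^2 + 1), M = 0, N = 14/sqrt(144*u^2 + 196*v^2 + 1), assemble
  H = (EN − 2FM + GL) / (2(EG − F²)) = (1008*u^2 + 1176*v^2 + 13)/(144*u^2 + 196*v^2 + 1)^(3/2).
At (u, v) = (3, 1): H = 10261*sqrt(1493)/2229049.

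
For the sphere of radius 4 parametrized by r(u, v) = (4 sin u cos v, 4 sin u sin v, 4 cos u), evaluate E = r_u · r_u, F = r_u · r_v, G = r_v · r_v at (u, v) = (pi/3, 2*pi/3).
E = 16;  F = 0;  G = 12

Partials: r_u = (4*cos(u)*cos(v), 4*sin(v)*cos(u), -4*sin(u)), r_v = (-4*sin(u)*sin(v), 4*sin(u)*cos(v), 0). As functions of (u, v):
  E = r_u · r_u = 16,
  F = r_u · r_v = 0,
  G = r_v · r_v = 16*sin(u)^2.
Evaluating at (u, v) = (pi/3, 2*pi/3): E = 16, F = 0, G = 12.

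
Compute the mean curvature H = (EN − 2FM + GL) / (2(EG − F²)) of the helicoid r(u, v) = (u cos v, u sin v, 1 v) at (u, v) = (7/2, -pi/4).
H = 0

With E = 1, F = 0, G = u^2 + 1, L = 0, M = -1/sqrt(u^2 + 1), N = 0, assemble
  H = (EN − 2FM + GL) / (2(EG − F²)) = 0.
At (u, v) = (7/2, -pi/4): H = 0.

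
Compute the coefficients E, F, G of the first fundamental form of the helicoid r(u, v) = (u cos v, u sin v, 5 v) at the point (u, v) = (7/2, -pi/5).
E = 1;  F = 0;  G = 149/4

Partials: r_u = (cos(v), sin(v), 0), r_v = (-u*sin(v), u*cos(v), 5). As functions of (u, v):
  E = r_u · r_u = 1,
  F = r_u · r_v = 0,
  G = r_v · r_v = u^2 + 25.
Evaluating at (u, v) = (7/2, -pi/5): E = 1, F = 0, G = 149/4.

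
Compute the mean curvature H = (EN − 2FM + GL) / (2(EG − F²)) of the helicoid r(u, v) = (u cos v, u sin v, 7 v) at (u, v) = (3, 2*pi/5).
H = 0

With E = 1, F = 0, G = u^2 + 49, L = 0, M = -7/sqrt(u^2 + 49), N = 0, assemble
  H = (EN − 2FM + GL) / (2(EG − F²)) = 0.
At (u, v) = (3, 2*pi/5): H = 0.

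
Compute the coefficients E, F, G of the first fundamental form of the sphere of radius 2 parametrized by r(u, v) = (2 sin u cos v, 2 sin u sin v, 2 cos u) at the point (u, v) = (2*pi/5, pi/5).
E = 4;  F = 0;  G = sqrt(5)/2 + 5/2

Partials: r_u = (2*cos(u)*cos(v), 2*sin(v)*cos(u), -2*sin(u)), r_v = (-2*sin(u)*sin(v), 2*sin(u)*cos(v), 0). As functions of (u, v):
  E = r_u · r_u = 4,
  F = r_u · r_v = 0,
  G = r_v · r_v = 4*sin(u)^2.
Evaluating at (u, v) = (2*pi/5, pi/5): E = 4, F = 0, G = sqrt(5)/2 + 5/2.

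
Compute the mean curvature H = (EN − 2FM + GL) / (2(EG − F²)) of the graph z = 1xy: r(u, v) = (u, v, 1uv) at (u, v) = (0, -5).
H = 0

With E = v^2 + 1, F = u*v, G = u^2 + 1, L = 0, M = 1/sqrt(u^2 + v^2 + 1), N = 0, assemble
  H = (EN − 2FM + GL) / (2(EG − F²)) = -u*v/(u^2 + v^2 + 1)^(3/2).
At (u, v) = (0, -5): H = 0.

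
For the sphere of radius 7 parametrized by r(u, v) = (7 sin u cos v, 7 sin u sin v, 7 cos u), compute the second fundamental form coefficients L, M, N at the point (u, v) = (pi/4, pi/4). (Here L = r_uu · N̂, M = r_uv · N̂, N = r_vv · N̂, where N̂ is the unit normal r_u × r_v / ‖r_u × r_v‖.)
L = -7;  M = 0;  N = -7/2

Compute the unit normal N̂(u, v) = (sin(u)^2*cos(v)/Abs(sin(u)), sin(u)^2*sin(v)/Abs(sin(u)), sin(2*u)/(2*Abs(sin(u)))), and the second partials r_uu, r_uv, r_vv. Take dot products:
  L(u, v) = r_uu · N̂ = -7*sin(u)/Abs(sin(u)),
  M(u, v) = r_uv · N̂ = 0,
  N(u, v) = r_vv · N̂ = -7*sin(u)^3/Abs(sin(u)).
Evaluating at (u, v) = (pi/4, pi/4):
  L = -7, M = 0, N = -7/2.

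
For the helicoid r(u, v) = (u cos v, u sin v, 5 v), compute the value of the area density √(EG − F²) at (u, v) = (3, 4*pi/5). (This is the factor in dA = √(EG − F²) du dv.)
√(EG − F²)|_{(3, 4*pi/5)} = sqrt(34)

E = 1, F = 0, G = u^2 + 25, so EG − F² = u^2 + 25. Taking the positive square root: √(EG − F²) = sqrt(u^2 + 25). At (u, v) = (3, 4*pi/5): sqrt(34).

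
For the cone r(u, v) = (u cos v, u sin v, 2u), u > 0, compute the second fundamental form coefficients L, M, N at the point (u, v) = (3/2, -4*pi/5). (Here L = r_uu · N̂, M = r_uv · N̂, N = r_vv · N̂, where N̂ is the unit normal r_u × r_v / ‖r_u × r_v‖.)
L = 0;  M = 0;  N = 3*sqrt(5)/5

Compute the unit normal N̂(u, v) = (-2*sqrt(5)*u*cos(v)/(5*Abs(u)), -2*sqrt(5)*u*sin(v)/(5*Abs(u)), sqrt(5)*u/(5*Abs(u))), and the second partials r_uu, r_uv, r_vv. Take dot products:
  L(u, v) = r_uu · N̂ = 0,
  M(u, v) = r_uv · N̂ = 0,
  N(u, v) = r_vv · N̂ = 2*sqrt(5)*u^2/(5*Abs(u)).
Evaluating at (u, v) = (3/2, -4*pi/5):
  L = 0, M = 0, N = 3*sqrt(5)/5.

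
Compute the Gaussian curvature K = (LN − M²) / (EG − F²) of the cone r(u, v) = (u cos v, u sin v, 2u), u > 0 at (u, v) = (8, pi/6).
K = 0

Coefficients of the first fundamental form: E = 5, F = 0, G = u^2.
Coefficients of the second fundamental form: L = 0, M = 0, N = 2*sqrt(5)*u^2/(5*Abs(u)).
Assemble K = (LN − M²)/(EG − F²) = 0. At (u, v) = (8, pi/6): K = 0.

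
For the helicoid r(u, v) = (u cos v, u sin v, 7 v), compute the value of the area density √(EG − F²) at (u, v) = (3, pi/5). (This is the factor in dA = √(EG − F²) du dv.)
√(EG − F²)|_{(3, pi/5)} = sqrt(58)

E = 1, F = 0, G = u^2 + 49, so EG − F² = u^2 + 49. Taking the positive square root: √(EG − F²) = sqrt(u^2 + 49). At (u, v) = (3, pi/5): sqrt(58).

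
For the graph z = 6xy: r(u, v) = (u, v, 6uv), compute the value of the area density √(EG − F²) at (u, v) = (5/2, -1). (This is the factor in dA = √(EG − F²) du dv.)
√(EG − F²)|_{(5/2, -1)} = sqrt(262)

E = 36*v^2 + 1, F = 36*u*v, G = 36*u^2 + 1, so EG − F² = 36*u^2 + 36*v^2 + 1. Taking the positive square root: √(EG − F²) = sqrt(36*u^2 + 36*v^2 + 1). At (u, v) = (5/2, -1): sqrt(262).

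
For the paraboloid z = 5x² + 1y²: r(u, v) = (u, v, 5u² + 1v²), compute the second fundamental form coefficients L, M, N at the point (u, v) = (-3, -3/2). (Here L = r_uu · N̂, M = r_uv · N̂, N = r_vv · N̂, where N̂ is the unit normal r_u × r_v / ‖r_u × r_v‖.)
L = sqrt(910)/91;  M = 0;  N = sqrt(910)/455

Compute the unit normal N̂(u, v) = (-10*u/sqrt(100*u^2 + 4*v^2 + 1), -2*v/sqrt(100*u^2 + 4*v^2 + 1), 1/sqrt(100*u^2 + 4*v^2 + 1)), and the second partials r_uu, r_uv, r_vv. Take dot products:
  L(u, v) = r_uu · N̂ = 10/sqrt(100*u^2 + 4*v^2 + 1),
  M(u, v) = r_uv · N̂ = 0,
  N(u, v) = r_vv · N̂ = 2/sqrt(100*u^2 + 4*v^2 + 1).
Evaluating at (u, v) = (-3, -3/2):
  L = sqrt(910)/91, M = 0, N = sqrt(910)/455.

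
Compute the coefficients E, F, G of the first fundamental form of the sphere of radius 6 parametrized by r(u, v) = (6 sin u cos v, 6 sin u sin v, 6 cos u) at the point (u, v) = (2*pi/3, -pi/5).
E = 36;  F = 0;  G = 27

Partials: r_u = (6*cos(u)*cos(v), 6*sin(v)*cos(u), -6*sin(u)), r_v = (-6*sin(u)*sin(v), 6*sin(u)*cos(v), 0). As functions of (u, v):
  E = r_u · r_u = 36,
  F = r_u · r_v = 0,
  G = r_v · r_v = 36*sin(u)^2.
Evaluating at (u, v) = (2*pi/3, -pi/5): E = 36, F = 0, G = 27.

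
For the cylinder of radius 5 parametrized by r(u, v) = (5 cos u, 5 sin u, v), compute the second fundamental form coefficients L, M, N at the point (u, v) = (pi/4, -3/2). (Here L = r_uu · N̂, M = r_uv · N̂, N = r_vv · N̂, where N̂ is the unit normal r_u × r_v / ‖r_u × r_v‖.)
L = -5;  M = 0;  N = 0

Compute the unit normal N̂(u, v) = (cos(u), sin(u), 0), and the second partials r_uu, r_uv, r_vv. Take dot products:
  L(u, v) = r_uu · N̂ = -5,
  M(u, v) = r_uv · N̂ = 0,
  N(u, v) = r_vv · N̂ = 0.
Evaluating at (u, v) = (pi/4, -3/2):
  L = -5, M = 0, N = 0.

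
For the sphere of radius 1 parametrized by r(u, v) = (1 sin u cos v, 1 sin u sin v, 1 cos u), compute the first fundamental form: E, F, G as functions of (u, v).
E = 1;  F = 0;  G = sin(u)^2

Compute partials: r_u = (cos(u)*cos(v), sin(v)*cos(u), -sin(u)), r_v = (-sin(u)*sin(v), sin(u)*cos(v), 0). Then
  E = r_u · r_u = 1,
  F = r_u · r_v = 0,
  G = r_v · r_v = sin(u)^2.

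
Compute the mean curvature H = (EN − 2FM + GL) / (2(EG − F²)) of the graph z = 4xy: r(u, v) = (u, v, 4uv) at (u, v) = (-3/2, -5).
H = -480*sqrt(437)/190969

With E = 16*v^2 + 1, F = 16*u*v, G = 16*u^2 + 1, L = 0, M = 4/sqrt(16*u^2 + 16*v^2 + 1), N = 0, assemble
  H = (EN − 2FM + GL) / (2(EG − F²)) = -64*u*v/(16*u^2 + 16*v^2 + 1)^(3/2).
At (u, v) = (-3/2, -5): H = -480*sqrt(437)/190969.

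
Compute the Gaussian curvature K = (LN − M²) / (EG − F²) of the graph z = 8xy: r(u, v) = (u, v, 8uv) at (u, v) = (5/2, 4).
K = -64/2030625

Coefficients of the first fundamental form: E = 64*v^2 + 1, F = 64*u*v, G = 64*u^2 + 1.
Coefficients of the second fundamental form: L = 0, M = 8/sqrt(64*u^2 + 64*v^2 + 1), N = 0.
Assemble K = (LN − M²)/(EG − F²) = -64/(4096*u^4 + 8192*u^2*v^2 + 128*u^2 + 4096*v^4 + 128*v^2 + 1). At (u, v) = (5/2, 4): K = -64/2030625.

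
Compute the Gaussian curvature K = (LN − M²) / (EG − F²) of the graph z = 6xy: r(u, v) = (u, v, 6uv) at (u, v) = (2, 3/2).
K = -9/12769

Coefficients of the first fundamental form: E = 36*v^2 + 1, F = 36*u*v, G = 36*u^2 + 1.
Coefficients of the second fundamental form: L = 0, M = 6/sqrt(36*u^2 + 36*v^2 + 1), N = 0.
Assemble K = (LN − M²)/(EG − F²) = -36/(1296*u^4 + 2592*u^2*v^2 + 72*u^2 + 1296*v^4 + 72*v^2 + 1). At (u, v) = (2, 3/2): K = -9/12769.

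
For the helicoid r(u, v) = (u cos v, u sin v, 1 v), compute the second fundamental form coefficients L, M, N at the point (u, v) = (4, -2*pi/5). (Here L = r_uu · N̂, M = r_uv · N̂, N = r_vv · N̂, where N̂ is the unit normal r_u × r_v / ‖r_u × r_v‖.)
L = 0;  M = -sqrt(17)/17;  N = 0

Compute the unit normal N̂(u, v) = (sin(v)/sqrt(u^2 + 1), -cos(v)/sqrt(u^2 + 1), u/sqrt(u^2 + 1)), and the second partials r_uu, r_uv, r_vv. Take dot products:
  L(u, v) = r_uu · N̂ = 0,
  M(u, v) = r_uv · N̂ = -1/sqrt(u^2 + 1),
  N(u, v) = r_vv · N̂ = 0.
Evaluating at (u, v) = (4, -2*pi/5):
  L = 0, M = -sqrt(17)/17, N = 0.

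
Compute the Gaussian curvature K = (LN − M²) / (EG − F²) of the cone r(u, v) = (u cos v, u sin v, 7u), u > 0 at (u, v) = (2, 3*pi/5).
K = 0

Coefficients of the first fundamental form: E = 50, F = 0, G = u^2.
Coefficients of the second fundamental form: L = 0, M = 0, N = 7*sqrt(2)*u^2/(10*Abs(u)).
Assemble K = (LN − M²)/(EG − F²) = 0. At (u, v) = (2, 3*pi/5): K = 0.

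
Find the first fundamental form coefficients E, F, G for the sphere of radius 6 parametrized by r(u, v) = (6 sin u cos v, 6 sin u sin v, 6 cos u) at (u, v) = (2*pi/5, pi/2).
E = 36;  F = 0;  G = 9*sqrt(5)/2 + 45/2

Partials: r_u = (6*cos(u)*cos(v), 6*sin(v)*cos(u), -6*sin(u)), r_v = (-6*sin(u)*sin(v), 6*sin(u)*cos(v), 0). As functions of (u, v):
  E = r_u · r_u = 36,
  F = r_u · r_v = 0,
  G = r_v · r_v = 36*sin(u)^2.
Evaluating at (u, v) = (2*pi/5, pi/2): E = 36, F = 0, G = 9*sqrt(5)/2 + 45/2.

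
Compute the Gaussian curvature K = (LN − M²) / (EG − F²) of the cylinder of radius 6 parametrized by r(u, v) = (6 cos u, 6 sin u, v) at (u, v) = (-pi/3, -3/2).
K = 0

Coefficients of the first fundamental form: E = 36, F = 0, G = 1.
Coefficients of the second fundamental form: L = -6, M = 0, N = 0.
Assemble K = (LN − M²)/(EG − F²) = 0. At (u, v) = (-pi/3, -3/2): K = 0.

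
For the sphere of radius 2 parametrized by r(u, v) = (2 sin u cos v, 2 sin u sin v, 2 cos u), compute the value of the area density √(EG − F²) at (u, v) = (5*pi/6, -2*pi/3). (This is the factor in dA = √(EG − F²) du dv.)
√(EG − F²)|_{(5*pi/6, -2*pi/3)} = 2

E = 4, F = 0, G = 4*sin(u)^2, so EG − F² = 16*sin(u)^2. Taking the positive square root: √(EG − F²) = 4*Abs(sin(u)). At (u, v) = (5*pi/6, -2*pi/3): 2.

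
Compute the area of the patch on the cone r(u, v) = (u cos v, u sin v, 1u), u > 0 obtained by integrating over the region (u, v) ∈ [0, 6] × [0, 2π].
Area = 36*sqrt(2)*pi

Area = ∫∫ √(EG − F²) du dv with √(EG − F²) = sqrt(2)*Abs(u). Integrating over [0, 6] × [0, 2π] gives 36*sqrt(2)*pi.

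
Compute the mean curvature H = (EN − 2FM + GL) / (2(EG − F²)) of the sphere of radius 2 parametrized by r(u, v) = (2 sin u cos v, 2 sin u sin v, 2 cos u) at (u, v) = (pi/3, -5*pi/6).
H = -1/2

With E = 4, F = 0, G = 4*sin(u)^2, L = -2*sin(u)/Abs(sin(u)), M = 0, N = -2*sin(u)^3/Abs(sin(u)), assemble
  H = (EN − 2FM + GL) / (2(EG − F²)) = -sin(u)/(2*Abs(sin(u))).
At (u, v) = (pi/3, -5*pi/6): H = -1/2.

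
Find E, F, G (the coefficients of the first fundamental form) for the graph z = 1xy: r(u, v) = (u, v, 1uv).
E = v^2 + 1;  F = u*v;  G = u^2 + 1

Compute partials: r_u = (1, 0, v), r_v = (0, 1, u). Then
  E = r_u · r_u = v^2 + 1,
  F = r_u · r_v = u*v,
  G = r_v · r_v = u^2 + 1.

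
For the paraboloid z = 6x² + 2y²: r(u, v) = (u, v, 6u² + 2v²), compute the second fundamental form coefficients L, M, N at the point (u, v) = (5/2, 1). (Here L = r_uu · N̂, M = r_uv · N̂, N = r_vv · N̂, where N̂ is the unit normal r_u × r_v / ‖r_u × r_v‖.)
L = 12*sqrt(917)/917;  M = 0;  N = 4*sqrt(917)/917

Compute the unit normal N̂(u, v) = (-12*u/sqrt(144*u^2 + 16*v^2 + 1), -4*v/sqrt(144*u^2 + 16*v^2 + 1), 1/sqrt(144*u^2 + 16*v^2 + 1)), and the second partials r_uu, r_uv, r_vv. Take dot products:
  L(u, v) = r_uu · N̂ = 12/sqrt(144*u^2 + 16*v^2 + 1),
  M(u, v) = r_uv · N̂ = 0,
  N(u, v) = r_vv · N̂ = 4/sqrt(144*u^2 + 16*v^2 + 1).
Evaluating at (u, v) = (5/2, 1):
  L = 12*sqrt(917)/917, M = 0, N = 4*sqrt(917)/917.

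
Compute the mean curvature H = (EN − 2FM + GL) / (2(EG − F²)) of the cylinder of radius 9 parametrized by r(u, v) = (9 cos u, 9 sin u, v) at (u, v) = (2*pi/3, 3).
H = -1/18

With E = 81, F = 0, G = 1, L = -9, M = 0, N = 0, assemble
  H = (EN − 2FM + GL) / (2(EG − F²)) = -1/18.
At (u, v) = (2*pi/3, 3): H = -1/18.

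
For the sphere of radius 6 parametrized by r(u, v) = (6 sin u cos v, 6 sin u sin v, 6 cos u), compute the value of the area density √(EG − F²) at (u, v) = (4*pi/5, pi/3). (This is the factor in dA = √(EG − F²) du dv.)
√(EG − F²)|_{(4*pi/5, pi/3)} = 9*sqrt(10 - 2*sqrt(5))

E = 36, F = 0, G = 36*sin(u)^2, so EG − F² = 1296*sin(u)^2. Taking the positive square root: √(EG − F²) = 36*Abs(sin(u)). At (u, v) = (4*pi/5, pi/3): 9*sqrt(10 - 2*sqrt(5)).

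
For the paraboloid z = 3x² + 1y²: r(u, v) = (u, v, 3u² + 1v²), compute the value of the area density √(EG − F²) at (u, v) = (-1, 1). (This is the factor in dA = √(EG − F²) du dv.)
√(EG − F²)|_{(-1, 1)} = sqrt(41)

E = 36*u^2 + 1, F = 12*u*v, G = 4*v^2 + 1, so EG − F² = 36*u^2 + 4*v^2 + 1. Taking the positive square root: √(EG − F²) = sqrt(36*u^2 + 4*v^2 + 1). At (u, v) = (-1, 1): sqrt(41).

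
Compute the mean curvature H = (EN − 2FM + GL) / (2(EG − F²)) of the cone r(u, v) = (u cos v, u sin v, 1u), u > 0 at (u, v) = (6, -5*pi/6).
H = sqrt(2)/24

With E = 2, F = 0, G = u^2, L = 0, M = 0, N = sqrt(2)*u^2/(2*Abs(u)), assemble
  H = (EN − 2FM + GL) / (2(EG − F²)) = sqrt(2)/(4*Abs(u)).
At (u, v) = (6, -5*pi/6): H = sqrt(2)/24.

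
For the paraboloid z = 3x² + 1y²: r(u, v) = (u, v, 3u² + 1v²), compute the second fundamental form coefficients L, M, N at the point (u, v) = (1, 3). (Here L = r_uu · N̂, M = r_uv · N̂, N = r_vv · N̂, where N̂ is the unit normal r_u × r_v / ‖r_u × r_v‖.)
L = 6*sqrt(73)/73;  M = 0;  N = 2*sqrt(73)/73

Compute the unit normal N̂(u, v) = (-6*u/sqrt(36*u^2 + 4*v^2 + 1), -2*v/sqrt(36*u^2 + 4*v^2 + 1), 1/sqrt(36*u^2 + 4*v^2 + 1)), and the second partials r_uu, r_uv, r_vv. Take dot products:
  L(u, v) = r_uu · N̂ = 6/sqrt(36*u^2 + 4*v^2 + 1),
  M(u, v) = r_uv · N̂ = 0,
  N(u, v) = r_vv · N̂ = 2/sqrt(36*u^2 + 4*v^2 + 1).
Evaluating at (u, v) = (1, 3):
  L = 6*sqrt(73)/73, M = 0, N = 2*sqrt(73)/73.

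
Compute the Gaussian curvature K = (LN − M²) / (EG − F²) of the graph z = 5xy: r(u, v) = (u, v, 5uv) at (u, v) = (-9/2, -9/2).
K = -100/4108729

Coefficients of the first fundamental form: E = 25*v^2 + 1, F = 25*u*v, G = 25*u^2 + 1.
Coefficients of the second fundamental form: L = 0, M = 5/sqrt(25*u^2 + 25*v^2 + 1), N = 0.
Assemble K = (LN − M²)/(EG − F²) = -25/(625*u^4 + 1250*u^2*v^2 + 50*u^2 + 625*v^4 + 50*v^2 + 1). At (u, v) = (-9/2, -9/2): K = -100/4108729.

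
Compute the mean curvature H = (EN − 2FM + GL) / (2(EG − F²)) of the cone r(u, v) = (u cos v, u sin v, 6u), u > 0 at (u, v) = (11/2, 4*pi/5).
H = 6*sqrt(37)/407

With E = 37, F = 0, G = u^2, L = 0, M = 0, N = 6*sqrt(37)*u^2/(37*Abs(u)), assemble
  H = (EN − 2FM + GL) / (2(EG − F²)) = 3*sqrt(37)/(37*Abs(u)).
At (u, v) = (11/2, 4*pi/5): H = 6*sqrt(37)/407.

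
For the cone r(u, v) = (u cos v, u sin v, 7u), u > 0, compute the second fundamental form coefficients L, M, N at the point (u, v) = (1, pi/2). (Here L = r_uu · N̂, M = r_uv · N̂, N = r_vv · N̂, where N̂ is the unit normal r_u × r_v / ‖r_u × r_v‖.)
L = 0;  M = 0;  N = 7*sqrt(2)/10

Compute the unit normal N̂(u, v) = (-7*sqrt(2)*u*cos(v)/(10*Abs(u)), -7*sqrt(2)*u*sin(v)/(10*Abs(u)), sqrt(2)*u/(10*Abs(u))), and the second partials r_uu, r_uv, r_vv. Take dot products:
  L(u, v) = r_uu · N̂ = 0,
  M(u, v) = r_uv · N̂ = 0,
  N(u, v) = r_vv · N̂ = 7*sqrt(2)*u^2/(10*Abs(u)).
Evaluating at (u, v) = (1, pi/2):
  L = 0, M = 0, N = 7*sqrt(2)/10.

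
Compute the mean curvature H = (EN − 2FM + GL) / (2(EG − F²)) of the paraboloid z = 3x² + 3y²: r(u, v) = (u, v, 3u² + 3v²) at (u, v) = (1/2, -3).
H = 1005*sqrt(334)/111556

With E = 36*u^2 + 1, F = 36*u*v, G = 36*v^2 + 1, L = 6/sqrt(36*u^2 + 36*v^2 + 1), M = 0, N = 6/sqrt(36*u^2 + 36*v^2 + 1), assemble
  H = (EN − 2FM + GL) / (2(EG − F²)) = 6*(18*u^2 + 18*v^2 + 1)/(36*u^2 + 36*v^2 + 1)^(3/2).
At (u, v) = (1/2, -3): H = 1005*sqrt(334)/111556.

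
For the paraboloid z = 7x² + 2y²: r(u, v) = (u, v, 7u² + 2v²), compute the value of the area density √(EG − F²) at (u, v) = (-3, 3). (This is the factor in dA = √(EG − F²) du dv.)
√(EG − F²)|_{(-3, 3)} = sqrt(1909)

E = 196*u^2 + 1, F = 56*u*v, G = 16*v^2 + 1, so EG − F² = 196*u^2 + 16*v^2 + 1. Taking the positive square root: √(EG − F²) = sqrt(196*u^2 + 16*v^2 + 1). At (u, v) = (-3, 3): sqrt(1909).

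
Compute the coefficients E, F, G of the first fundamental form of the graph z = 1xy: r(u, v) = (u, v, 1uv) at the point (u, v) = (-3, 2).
E = 5;  F = -6;  G = 10

Partials: r_u = (1, 0, v), r_v = (0, 1, u). As functions of (u, v):
  E = r_u · r_u = v^2 + 1,
  F = r_u · r_v = u*v,
  G = r_v · r_v = u^2 + 1.
Evaluating at (u, v) = (-3, 2): E = 5, F = -6, G = 10.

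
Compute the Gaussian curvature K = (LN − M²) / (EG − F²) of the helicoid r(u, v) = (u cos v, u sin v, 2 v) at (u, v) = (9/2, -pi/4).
K = -64/9409

Coefficients of the first fundamental form: E = 1, F = 0, G = u^2 + 4.
Coefficients of the second fundamental form: L = 0, M = -2/sqrt(u^2 + 4), N = 0.
Assemble K = (LN − M²)/(EG − F²) = -4/(u^2 + 4)^2. At (u, v) = (9/2, -pi/4): K = -64/9409.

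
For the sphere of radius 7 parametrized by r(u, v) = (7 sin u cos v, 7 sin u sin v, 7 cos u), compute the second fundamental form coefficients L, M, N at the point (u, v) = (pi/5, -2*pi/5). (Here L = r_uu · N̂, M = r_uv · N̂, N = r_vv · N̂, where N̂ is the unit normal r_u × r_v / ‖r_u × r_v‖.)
L = -7;  M = 0;  N = -35/8 + 7*sqrt(5)/8

Compute the unit normal N̂(u, v) = (sin(u)^2*cos(v)/Abs(sin(u)), sin(u)^2*sin(v)/Abs(sin(u)), sin(2*u)/(2*Abs(sin(u)))), and the second partials r_uu, r_uv, r_vv. Take dot products:
  L(u, v) = r_uu · N̂ = -7*sin(u)/Abs(sin(u)),
  M(u, v) = r_uv · N̂ = 0,
  N(u, v) = r_vv · N̂ = -7*sin(u)^3/Abs(sin(u)).
Evaluating at (u, v) = (pi/5, -2*pi/5):
  L = -7, M = 0, N = -35/8 + 7*sqrt(5)/8.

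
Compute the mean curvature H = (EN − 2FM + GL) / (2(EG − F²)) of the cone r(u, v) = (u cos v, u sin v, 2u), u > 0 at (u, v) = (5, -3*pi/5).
H = sqrt(5)/25

With E = 5, F = 0, G = u^2, L = 0, M = 0, N = 2*sqrt(5)*u^2/(5*Abs(u)), assemble
  H = (EN − 2FM + GL) / (2(EG − F²)) = sqrt(5)/(5*Abs(u)).
At (u, v) = (5, -3*pi/5): H = sqrt(5)/25.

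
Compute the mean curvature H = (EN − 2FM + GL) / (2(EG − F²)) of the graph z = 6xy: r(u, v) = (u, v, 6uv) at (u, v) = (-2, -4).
H = -1728*sqrt(721)/519841

With E = 36*v^2 + 1, F = 36*u*v, G = 36*u^2 + 1, L = 0, M = 6/sqrt(36*u^2 + 36*v^2 + 1), N = 0, assemble
  H = (EN − 2FM + GL) / (2(EG − F²)) = -216*u*v/(36*u^2 + 36*v^2 + 1)^(3/2).
At (u, v) = (-2, -4): H = -1728*sqrt(721)/519841.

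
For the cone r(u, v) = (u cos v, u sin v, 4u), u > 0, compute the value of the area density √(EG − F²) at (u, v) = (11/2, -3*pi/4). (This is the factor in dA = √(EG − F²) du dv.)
√(EG − F²)|_{(11/2, -3*pi/4)} = 11*sqrt(17)/2

E = 17, F = 0, G = u^2, so EG − F² = 17*u^2. Taking the positive square root: √(EG − F²) = sqrt(17)*Abs(u). At (u, v) = (11/2, -3*pi/4): 11*sqrt(17)/2.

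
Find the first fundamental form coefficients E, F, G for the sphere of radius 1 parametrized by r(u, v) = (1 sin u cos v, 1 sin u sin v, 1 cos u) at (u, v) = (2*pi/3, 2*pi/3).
E = 1;  F = 0;  G = 3/4

Partials: r_u = (cos(u)*cos(v), sin(v)*cos(u), -sin(u)), r_v = (-sin(u)*sin(v), sin(u)*cos(v), 0). As functions of (u, v):
  E = r_u · r_u = 1,
  F = r_u · r_v = 0,
  G = r_v · r_v = sin(u)^2.
Evaluating at (u, v) = (2*pi/3, 2*pi/3): E = 1, F = 0, G = 3/4.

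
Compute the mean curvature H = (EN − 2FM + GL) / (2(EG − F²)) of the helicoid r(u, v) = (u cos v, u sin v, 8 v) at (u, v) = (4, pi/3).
H = 0

With E = 1, F = 0, G = u^2 + 64, L = 0, M = -8/sqrt(u^2 + 64), N = 0, assemble
  H = (EN − 2FM + GL) / (2(EG − F²)) = 0.
At (u, v) = (4, pi/3): H = 0.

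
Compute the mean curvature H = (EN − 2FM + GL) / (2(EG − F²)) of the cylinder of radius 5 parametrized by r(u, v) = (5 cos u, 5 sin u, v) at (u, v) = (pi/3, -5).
H = -1/10

With E = 25, F = 0, G = 1, L = -5, M = 0, N = 0, assemble
  H = (EN − 2FM + GL) / (2(EG − F²)) = -1/10.
At (u, v) = (pi/3, -5): H = -1/10.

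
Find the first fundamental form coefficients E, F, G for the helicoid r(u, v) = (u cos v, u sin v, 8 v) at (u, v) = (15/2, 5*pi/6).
E = 1;  F = 0;  G = 481/4

Partials: r_u = (cos(v), sin(v), 0), r_v = (-u*sin(v), u*cos(v), 8). As functions of (u, v):
  E = r_u · r_u = 1,
  F = r_u · r_v = 0,
  G = r_v · r_v = u^2 + 64.
Evaluating at (u, v) = (15/2, 5*pi/6): E = 1, F = 0, G = 481/4.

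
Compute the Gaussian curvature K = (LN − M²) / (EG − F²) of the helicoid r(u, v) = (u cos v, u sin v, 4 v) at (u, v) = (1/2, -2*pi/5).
K = -256/4225

Coefficients of the first fundamental form: E = 1, F = 0, G = u^2 + 16.
Coefficients of the second fundamental form: L = 0, M = -4/sqrt(u^2 + 16), N = 0.
Assemble K = (LN − M²)/(EG − F²) = -16/(u^2 + 16)^2. At (u, v) = (1/2, -2*pi/5): K = -256/4225.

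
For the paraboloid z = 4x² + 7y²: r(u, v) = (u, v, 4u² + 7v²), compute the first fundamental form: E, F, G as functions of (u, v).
E = 64*u^2 + 1;  F = 112*u*v;  G = 196*v^2 + 1

Compute partials: r_u = (1, 0, 8*u), r_v = (0, 1, 14*v). Then
  E = r_u · r_u = 64*u^2 + 1,
  F = r_u · r_v = 112*u*v,
  G = r_v · r_v = 196*v^2 + 1.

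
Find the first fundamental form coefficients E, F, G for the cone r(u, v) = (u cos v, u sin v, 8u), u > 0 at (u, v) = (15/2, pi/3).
E = 65;  F = 0;  G = 225/4

Partials: r_u = (cos(v), sin(v), 8), r_v = (-u*sin(v), u*cos(v), 0). As functions of (u, v):
  E = r_u · r_u = 65,
  F = r_u · r_v = 0,
  G = r_v · r_v = u^2.
Evaluating at (u, v) = (15/2, pi/3): E = 65, F = 0, G = 225/4.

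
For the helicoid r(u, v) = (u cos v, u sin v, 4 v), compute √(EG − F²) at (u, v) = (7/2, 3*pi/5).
√(EG − F²)|_{(7/2, 3*pi/5)} = sqrt(113)/2

E = 1, F = 0, G = u^2 + 16; EG − F² = u^2 + 16; √(EG − F²) = sqrt(u^2 + 16). At the given point: sqrt(113)/2.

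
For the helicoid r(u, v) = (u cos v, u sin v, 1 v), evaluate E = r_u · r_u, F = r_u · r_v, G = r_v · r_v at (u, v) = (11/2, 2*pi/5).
E = 1;  F = 0;  G = 125/4

Partials: r_u = (cos(v), sin(v), 0), r_v = (-u*sin(v), u*cos(v), 1). As functions of (u, v):
  E = r_u · r_u = 1,
  F = r_u · r_v = 0,
  G = r_v · r_v = u^2 + 1.
Evaluating at (u, v) = (11/2, 2*pi/5): E = 1, F = 0, G = 125/4.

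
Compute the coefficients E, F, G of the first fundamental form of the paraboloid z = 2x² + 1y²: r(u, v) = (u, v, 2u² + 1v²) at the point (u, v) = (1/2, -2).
E = 5;  F = -8;  G = 17

Partials: r_u = (1, 0, 4*u), r_v = (0, 1, 2*v). As functions of (u, v):
  E = r_u · r_u = 16*u^2 + 1,
  F = r_u · r_v = 8*u*v,
  G = r_v · r_v = 4*v^2 + 1.
Evaluating at (u, v) = (1/2, -2): E = 5, F = -8, G = 17.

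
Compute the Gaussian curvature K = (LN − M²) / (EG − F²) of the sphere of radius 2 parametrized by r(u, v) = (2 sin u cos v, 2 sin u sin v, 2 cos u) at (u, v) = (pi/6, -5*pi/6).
K = 1/4

Coefficients of the first fundamental form: E = 4, F = 0, G = 4*sin(u)^2.
Coefficients of the second fundamental form: L = -2*sin(u)/Abs(sin(u)), M = 0, N = -2*sin(u)^3/Abs(sin(u)).
Assemble K = (LN − M²)/(EG − F²) = 1/4. At (u, v) = (pi/6, -5*pi/6): K = 1/4.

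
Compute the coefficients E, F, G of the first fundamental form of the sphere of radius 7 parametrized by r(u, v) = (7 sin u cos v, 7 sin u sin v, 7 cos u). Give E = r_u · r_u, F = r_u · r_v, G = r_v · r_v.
E = 49;  F = 0;  G = 49*sin(u)^2

Compute partials: r_u = (7*cos(u)*cos(v), 7*sin(v)*cos(u), -7*sin(u)), r_v = (-7*sin(u)*sin(v), 7*sin(u)*cos(v), 0). Then
  E = r_u · r_u = 49,
  F = r_u · r_v = 0,
  G = r_v · r_v = 49*sin(u)^2.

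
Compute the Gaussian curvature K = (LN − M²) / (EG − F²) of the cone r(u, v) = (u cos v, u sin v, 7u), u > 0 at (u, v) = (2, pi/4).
K = 0

Coefficients of the first fundamental form: E = 50, F = 0, G = u^2.
Coefficients of the second fundamental form: L = 0, M = 0, N = 7*sqrt(2)*u^2/(10*Abs(u)).
Assemble K = (LN − M²)/(EG − F²) = 0. At (u, v) = (2, pi/4): K = 0.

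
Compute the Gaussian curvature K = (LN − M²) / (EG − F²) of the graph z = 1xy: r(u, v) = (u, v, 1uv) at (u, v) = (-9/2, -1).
K = -16/7921

Coefficients of the first fundamental form: E = v^2 + 1, F = u*v, G = u^2 + 1.
Coefficients of the second fundamental form: L = 0, M = 1/sqrt(u^2 + v^2 + 1), N = 0.
Assemble K = (LN − M²)/(EG − F²) = 1/((u^2*v^2 - (u^2 + 1)*(v^2 + 1))*(u^2 + v^2 + 1)). At (u, v) = (-9/2, -1): K = -16/7921.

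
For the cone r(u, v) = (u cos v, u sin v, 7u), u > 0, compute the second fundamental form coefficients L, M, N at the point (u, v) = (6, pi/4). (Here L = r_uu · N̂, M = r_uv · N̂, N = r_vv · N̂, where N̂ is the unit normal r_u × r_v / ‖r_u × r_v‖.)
L = 0;  M = 0;  N = 21*sqrt(2)/5

Compute the unit normal N̂(u, v) = (-7*sqrt(2)*u*cos(v)/(10*Abs(u)), -7*sqrt(2)*u*sin(v)/(10*Abs(u)), sqrt(2)*u/(10*Abs(u))), and the second partials r_uu, r_uv, r_vv. Take dot products:
  L(u, v) = r_uu · N̂ = 0,
  M(u, v) = r_uv · N̂ = 0,
  N(u, v) = r_vv · N̂ = 7*sqrt(2)*u^2/(10*Abs(u)).
Evaluating at (u, v) = (6, pi/4):
  L = 0, M = 0, N = 21*sqrt(2)/5.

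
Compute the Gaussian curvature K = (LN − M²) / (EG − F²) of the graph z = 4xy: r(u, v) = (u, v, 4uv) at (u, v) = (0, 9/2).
K = -16/105625

Coefficients of the first fundamental form: E = 16*v^2 + 1, F = 16*u*v, G = 16*u^2 + 1.
Coefficients of the second fundamental form: L = 0, M = 4/sqrt(16*u^2 + 16*v^2 + 1), N = 0.
Assemble K = (LN − M²)/(EG − F²) = -16/(256*u^4 + 512*u^2*v^2 + 32*u^2 + 256*v^4 + 32*v^2 + 1). At (u, v) = (0, 9/2): K = -16/105625.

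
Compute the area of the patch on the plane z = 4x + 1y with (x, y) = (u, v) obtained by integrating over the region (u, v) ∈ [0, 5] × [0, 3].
Area = 45*sqrt(2)

Area = ∫∫ √(EG − F²) du dv with √(EG − F²) = 3*sqrt(2). Integrating over [0, 5] × [0, 3] gives 45*sqrt(2).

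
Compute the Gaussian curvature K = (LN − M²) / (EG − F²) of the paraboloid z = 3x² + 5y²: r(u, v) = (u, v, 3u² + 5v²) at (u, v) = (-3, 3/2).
K = 3/15125

Coefficients of the first fundamental form: E = 36*u^2 + 1, F = 60*u*v, G = 100*v^2 + 1.
Coefficients of the second fundamental form: L = 6/sqrt(36*u^2 + 100*v^2 + 1), M = 0, N = 10/sqrt(36*u^2 + 100*v^2 + 1).
Assemble K = (LN − M²)/(EG − F²) = 60/(1296*u^4 + 7200*u^2*v^2 + 72*u^2 + 10000*v^4 + 200*v^2 + 1). At (u, v) = (-3, 3/2): K = 3/15125.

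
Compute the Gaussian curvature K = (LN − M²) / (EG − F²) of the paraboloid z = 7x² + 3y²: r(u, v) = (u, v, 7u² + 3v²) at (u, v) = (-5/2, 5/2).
K = 84/2105401

Coefficients of the first fundamental form: E = 196*u^2 + 1, F = 84*u*v, G = 36*v^2 + 1.
Coefficients of the second fundamental form: L = 14/sqrt(196*u^2 + 36*v^2 + 1), M = 0, N = 6/sqrt(196*u^2 + 36*v^2 + 1).
Assemble K = (LN − M²)/(EG − F²) = 84/(38416*u^4 + 14112*u^2*v^2 + 392*u^2 + 1296*v^4 + 72*v^2 + 1). At (u, v) = (-5/2, 5/2): K = 84/2105401.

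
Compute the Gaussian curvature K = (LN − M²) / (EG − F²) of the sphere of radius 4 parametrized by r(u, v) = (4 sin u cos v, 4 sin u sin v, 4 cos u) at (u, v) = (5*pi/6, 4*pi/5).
K = 1/16

Coefficients of the first fundamental form: E = 16, F = 0, G = 16*sin(u)^2.
Coefficients of the second fundamental form: L = -4*sin(u)/Abs(sin(u)), M = 0, N = -4*sin(u)^3/Abs(sin(u)).
Assemble K = (LN − M²)/(EG − F²) = 1/16. At (u, v) = (5*pi/6, 4*pi/5): K = 1/16.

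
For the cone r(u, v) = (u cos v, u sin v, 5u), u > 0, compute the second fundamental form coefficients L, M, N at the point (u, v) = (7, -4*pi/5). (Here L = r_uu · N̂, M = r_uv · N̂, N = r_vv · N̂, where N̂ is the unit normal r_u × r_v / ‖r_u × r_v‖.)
L = 0;  M = 0;  N = 35*sqrt(26)/26

Compute the unit normal N̂(u, v) = (-5*sqrt(26)*u*cos(v)/(26*Abs(u)), -5*sqrt(26)*u*sin(v)/(26*Abs(u)), sqrt(26)*u/(26*Abs(u))), and the second partials r_uu, r_uv, r_vv. Take dot products:
  L(u, v) = r_uu · N̂ = 0,
  M(u, v) = r_uv · N̂ = 0,
  N(u, v) = r_vv · N̂ = 5*sqrt(26)*u^2/(26*Abs(u)).
Evaluating at (u, v) = (7, -4*pi/5):
  L = 0, M = 0, N = 35*sqrt(26)/26.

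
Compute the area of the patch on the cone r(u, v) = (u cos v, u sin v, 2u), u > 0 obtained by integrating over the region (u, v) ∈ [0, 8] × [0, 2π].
Area = 64*sqrt(5)*pi

Area = ∫∫ √(EG − F²) du dv with √(EG − F²) = sqrt(5)*Abs(u). Integrating over [0, 8] × [0, 2π] gives 64*sqrt(5)*pi.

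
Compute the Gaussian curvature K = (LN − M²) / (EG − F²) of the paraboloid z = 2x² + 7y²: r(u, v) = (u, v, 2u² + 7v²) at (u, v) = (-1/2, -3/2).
K = 14/49729

Coefficients of the first fundamental form: E = 16*u^2 + 1, F = 56*u*v, G = 196*v^2 + 1.
Coefficients of the second fundamental form: L = 4/sqrt(16*u^2 + 196*v^2 + 1), M = 0, N = 14/sqrt(16*u^2 + 196*v^2 + 1).
Assemble K = (LN − M²)/(EG − F²) = 56/(256*u^4 + 6272*u^2*v^2 + 32*u^2 + 38416*v^4 + 392*v^2 + 1). At (u, v) = (-1/2, -3/2): K = 14/49729.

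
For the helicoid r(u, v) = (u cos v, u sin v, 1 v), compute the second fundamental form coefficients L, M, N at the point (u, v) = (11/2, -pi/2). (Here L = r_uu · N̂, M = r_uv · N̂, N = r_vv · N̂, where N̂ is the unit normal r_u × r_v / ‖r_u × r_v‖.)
L = 0;  M = -2*sqrt(5)/25;  N = 0

Compute the unit normal N̂(u, v) = (sin(v)/sqrt(u^2 + 1), -cos(v)/sqrt(u^2 + 1), u/sqrt(u^2 + 1)), and the second partials r_uu, r_uv, r_vv. Take dot products:
  L(u, v) = r_uu · N̂ = 0,
  M(u, v) = r_uv · N̂ = -1/sqrt(u^2 + 1),
  N(u, v) = r_vv · N̂ = 0.
Evaluating at (u, v) = (11/2, -pi/2):
  L = 0, M = -2*sqrt(5)/25, N = 0.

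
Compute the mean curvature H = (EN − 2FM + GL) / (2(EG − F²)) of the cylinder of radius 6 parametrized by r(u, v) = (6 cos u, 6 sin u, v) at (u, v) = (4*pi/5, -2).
H = -1/12

With E = 36, F = 0, G = 1, L = -6, M = 0, N = 0, assemble
  H = (EN − 2FM + GL) / (2(EG − F²)) = -1/12.
At (u, v) = (4*pi/5, -2): H = -1/12.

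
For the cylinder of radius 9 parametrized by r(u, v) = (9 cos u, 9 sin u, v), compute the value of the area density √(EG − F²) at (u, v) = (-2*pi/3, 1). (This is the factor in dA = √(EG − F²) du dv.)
√(EG − F²)|_{(-2*pi/3, 1)} = 9

E = 81, F = 0, G = 1, so EG − F² = 81. Taking the positive square root: √(EG − F²) = 9. At (u, v) = (-2*pi/3, 1): 9.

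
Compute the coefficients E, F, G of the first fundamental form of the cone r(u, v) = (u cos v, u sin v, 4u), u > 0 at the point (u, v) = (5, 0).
E = 17;  F = 0;  G = 25

Partials: r_u = (cos(v), sin(v), 4), r_v = (-u*sin(v), u*cos(v), 0). As functions of (u, v):
  E = r_u · r_u = 17,
  F = r_u · r_v = 0,
  G = r_v · r_v = u^2.
Evaluating at (u, v) = (5, 0): E = 17, F = 0, G = 25.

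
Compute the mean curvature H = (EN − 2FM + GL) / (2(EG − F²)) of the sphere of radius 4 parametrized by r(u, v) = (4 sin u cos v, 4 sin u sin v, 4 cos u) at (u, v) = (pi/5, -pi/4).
H = -1/4

With E = 16, F = 0, G = 16*sin(u)^2, L = -4*sin(u)/Abs(sin(u)), M = 0, N = -4*sin(u)^3/Abs(sin(u)), assemble
  H = (EN − 2FM + GL) / (2(EG − F²)) = -sin(u)/(4*Abs(sin(u))).
At (u, v) = (pi/5, -pi/4): H = -1/4.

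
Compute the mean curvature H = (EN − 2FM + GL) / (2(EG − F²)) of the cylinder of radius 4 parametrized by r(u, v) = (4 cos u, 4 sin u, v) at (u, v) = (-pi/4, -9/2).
H = -1/8

With E = 16, F = 0, G = 1, L = -4, M = 0, N = 0, assemble
  H = (EN − 2FM + GL) / (2(EG − F²)) = -1/8.
At (u, v) = (-pi/4, -9/2): H = -1/8.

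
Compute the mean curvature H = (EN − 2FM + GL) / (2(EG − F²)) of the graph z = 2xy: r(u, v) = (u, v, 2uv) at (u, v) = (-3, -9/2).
H = -27*sqrt(118)/3481

With E = 4*v^2 + 1, F = 4*u*v, G = 4*u^2 + 1, L = 0, M = 2/sqrt(4*u^2 + 4*v^2 + 1), N = 0, assemble
  H = (EN − 2FM + GL) / (2(EG − F²)) = -8*u*v/(4*u^2 + 4*v^2 + 1)^(3/2).
At (u, v) = (-3, -9/2): H = -27*sqrt(118)/3481.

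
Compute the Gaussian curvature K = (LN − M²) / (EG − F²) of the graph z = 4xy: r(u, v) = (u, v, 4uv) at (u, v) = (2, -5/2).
K = -16/27225

Coefficients of the first fundamental form: E = 16*v^2 + 1, F = 16*u*v, G = 16*u^2 + 1.
Coefficients of the second fundamental form: L = 0, M = 4/sqrt(16*u^2 + 16*v^2 + 1), N = 0.
Assemble K = (LN − M²)/(EG − F²) = -16/(256*u^4 + 512*u^2*v^2 + 32*u^2 + 256*v^4 + 32*v^2 + 1). At (u, v) = (2, -5/2): K = -16/27225.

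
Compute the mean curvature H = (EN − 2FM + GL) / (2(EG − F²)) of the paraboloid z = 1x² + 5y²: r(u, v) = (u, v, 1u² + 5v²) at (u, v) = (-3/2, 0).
H = 51*sqrt(10)/100

With E = 4*u^2 + 1, F = 20*u*v, G = 100*v^2 + 1, L = 2/sqrt(4*u^2 + 100*v^2 + 1), M = 0, N = 10/sqrt(4*u^2 + 100*v^2 + 1), assemble
  H = (EN − 2FM + GL) / (2(EG − F²)) = 2*(10*u^2 + 50*v^2 + 3)/(4*u^2 + 100*v^2 + 1)^(3/2).
At (u, v) = (-3/2, 0): H = 51*sqrt(10)/100.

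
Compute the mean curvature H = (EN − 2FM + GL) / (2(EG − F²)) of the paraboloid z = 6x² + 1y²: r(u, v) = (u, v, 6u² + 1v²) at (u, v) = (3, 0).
H = 1303*sqrt(1297)/1682209

With E = 144*u^2 + 1, F = 24*u*v, G = 4*v^2 + 1, L = 12/sqrt(144*u^2 + 4*v^2 + 1), M = 0, N = 2/sqrt(144*u^2 + 4*v^2 + 1), assemble
  H = (EN − 2FM + GL) / (2(EG − F²)) = (144*u^2 + 24*v^2 + 7)/(144*u^2 + 4*v^2 + 1)^(3/2).
At (u, v) = (3, 0): H = 1303*sqrt(1297)/1682209.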